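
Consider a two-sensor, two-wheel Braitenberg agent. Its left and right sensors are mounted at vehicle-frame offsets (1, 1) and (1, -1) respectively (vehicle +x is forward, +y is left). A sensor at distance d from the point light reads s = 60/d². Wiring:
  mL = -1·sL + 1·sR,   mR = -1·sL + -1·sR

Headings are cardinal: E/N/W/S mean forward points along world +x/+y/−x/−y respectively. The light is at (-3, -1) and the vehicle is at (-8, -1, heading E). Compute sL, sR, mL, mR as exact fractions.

left sensor world pos  = (-7, 0); dL² = 17
right sensor world pos = (-7, -2); dR² = 17
sL = 60/17 = 60/17
sR = 60/17 = 60/17
mL = -1·sL + 1·sR = 0
mR = -1·sL + -1·sR = -120/17

60/17 60/17 0 -120/17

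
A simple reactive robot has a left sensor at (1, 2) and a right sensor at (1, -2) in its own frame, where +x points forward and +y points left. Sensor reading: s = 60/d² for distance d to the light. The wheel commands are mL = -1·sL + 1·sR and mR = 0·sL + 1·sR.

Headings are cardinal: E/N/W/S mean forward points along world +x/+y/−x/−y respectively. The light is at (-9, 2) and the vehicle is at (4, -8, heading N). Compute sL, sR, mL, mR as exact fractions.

30/101 10/51 -520/5151 10/51

left sensor world pos  = (2, -7); dL² = 202
right sensor world pos = (6, -7); dR² = 306
sL = 60/202 = 30/101
sR = 60/306 = 10/51
mL = -1·sL + 1·sR = -520/5151
mR = 0·sL + 1·sR = 10/51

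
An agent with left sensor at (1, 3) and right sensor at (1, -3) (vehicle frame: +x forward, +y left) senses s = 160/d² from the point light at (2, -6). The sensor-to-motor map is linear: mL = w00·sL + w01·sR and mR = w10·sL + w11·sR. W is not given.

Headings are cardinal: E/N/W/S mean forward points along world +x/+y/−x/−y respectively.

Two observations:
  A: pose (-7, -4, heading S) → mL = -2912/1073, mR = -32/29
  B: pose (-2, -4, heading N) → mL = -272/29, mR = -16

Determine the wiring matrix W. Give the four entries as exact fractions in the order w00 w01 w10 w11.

obs A: pose=(-7,-4,S) → sL=160/37, sR=32/29, mL=-2912/1073, mR=-32/29
obs B: pose=(-2,-4,N) → sL=80/29, sR=16, mL=-272/29, mR=-16
sensor matrix S = [[160/37, 32/29], [80/29, 16]]; det S = 2058240/31117
solve [mL_A; mL_B] = S·[w00; w01] and [mR_A; mR_B] = S·[w10; w11]:
  w00 = -1/2, w01 = -1/2, w10 = 0, w11 = -1

-1/2 -1/2 0 -1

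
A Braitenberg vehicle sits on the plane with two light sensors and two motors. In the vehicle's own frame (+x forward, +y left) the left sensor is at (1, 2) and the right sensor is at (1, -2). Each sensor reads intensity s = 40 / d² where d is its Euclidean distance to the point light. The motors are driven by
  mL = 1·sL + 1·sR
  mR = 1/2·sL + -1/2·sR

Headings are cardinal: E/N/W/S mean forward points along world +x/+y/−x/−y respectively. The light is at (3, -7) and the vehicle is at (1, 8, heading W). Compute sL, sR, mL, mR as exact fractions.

20/89 20/149 4760/13261 600/13261

left sensor world pos  = (0, 6); dL² = 178
right sensor world pos = (0, 10); dR² = 298
sL = 40/178 = 20/89
sR = 40/298 = 20/149
mL = 1·sL + 1·sR = 4760/13261
mR = 1/2·sL + -1/2·sR = 600/13261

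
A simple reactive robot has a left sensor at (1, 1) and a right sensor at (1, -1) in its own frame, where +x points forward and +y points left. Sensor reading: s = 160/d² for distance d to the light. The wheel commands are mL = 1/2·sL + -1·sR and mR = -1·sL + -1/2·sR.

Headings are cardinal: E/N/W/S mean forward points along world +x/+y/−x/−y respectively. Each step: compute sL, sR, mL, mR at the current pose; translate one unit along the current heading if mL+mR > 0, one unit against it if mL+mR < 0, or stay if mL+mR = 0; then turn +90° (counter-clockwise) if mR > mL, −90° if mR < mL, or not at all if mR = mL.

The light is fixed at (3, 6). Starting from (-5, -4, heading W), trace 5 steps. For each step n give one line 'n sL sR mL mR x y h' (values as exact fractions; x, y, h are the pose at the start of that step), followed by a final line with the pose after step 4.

n=0: pose=(-5,-4,W); sL=80/101, sR=80/81; mL=-4840/8181, mR=-10520/8181; mL+mR=-5120/2727 → advance -1; mR−mL=-5680/8181 → turn -1·90°
n=1: pose=(-4,-4,N); sL=32/29, sR=160/117; mL=-2768/3393, mR=-6064/3393; mL+mR=-2944/1131 → advance -1; mR−mL=-3296/3393 → turn -1·90°
n=2: pose=(-4,-5,E); sL=20/17, sR=8/9; mL=-46/153, mR=-248/153; mL+mR=-98/51 → advance -1; mR−mL=-202/153 → turn -1·90°
n=3: pose=(-5,-5,S); sL=160/193, sR=32/45; mL=-2576/8685, mR=-10288/8685; mL+mR=-4288/2895 → advance -1; mR−mL=-7712/8685 → turn -1·90°
n=4: pose=(-5,-4,W); sL=80/101, sR=80/81; mL=-4840/8181, mR=-10520/8181; mL+mR=-5120/2727 → advance -1; mR−mL=-5680/8181 → turn -1·90°

0 80/101 80/81 -4840/8181 -10520/8181 -5 -4 W
1 32/29 160/117 -2768/3393 -6064/3393 -4 -4 N
2 20/17 8/9 -46/153 -248/153 -4 -5 E
3 160/193 32/45 -2576/8685 -10288/8685 -5 -5 S
4 80/101 80/81 -4840/8181 -10520/8181 -5 -4 W
final -4 -4 N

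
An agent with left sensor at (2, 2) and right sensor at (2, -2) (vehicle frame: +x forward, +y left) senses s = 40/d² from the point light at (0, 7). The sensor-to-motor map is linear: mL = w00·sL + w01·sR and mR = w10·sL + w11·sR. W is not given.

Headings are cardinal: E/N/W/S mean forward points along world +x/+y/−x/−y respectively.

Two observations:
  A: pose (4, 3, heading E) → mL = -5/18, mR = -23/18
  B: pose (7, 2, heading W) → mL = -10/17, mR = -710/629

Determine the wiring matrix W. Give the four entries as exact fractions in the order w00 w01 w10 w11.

obs A: pose=(4,3,E) → sL=1, sR=5/9, mL=-5/18, mR=-23/18
obs B: pose=(7,2,W) → sL=20/37, sR=20/17, mL=-10/17, mR=-710/629
sensor matrix S = [[1, 5/9], [20/37, 20/17]]; det S = 4960/5661
solve [mL_A; mL_B] = S·[w00; w01] and [mR_A; mR_B] = S·[w10; w11]:
  w00 = 0, w01 = -1/2, w10 = -1, w11 = -1/2

0 -1/2 -1 -1/2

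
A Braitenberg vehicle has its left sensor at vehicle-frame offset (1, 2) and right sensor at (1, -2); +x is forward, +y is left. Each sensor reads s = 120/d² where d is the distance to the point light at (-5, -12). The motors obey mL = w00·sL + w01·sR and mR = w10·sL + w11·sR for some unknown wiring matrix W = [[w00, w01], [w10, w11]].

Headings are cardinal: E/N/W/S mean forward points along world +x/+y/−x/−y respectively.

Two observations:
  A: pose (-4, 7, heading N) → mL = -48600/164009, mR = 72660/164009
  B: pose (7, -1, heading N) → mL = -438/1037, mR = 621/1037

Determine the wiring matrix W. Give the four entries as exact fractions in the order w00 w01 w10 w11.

obs A: pose=(-4,7,N) → sL=120/401, sR=120/409, mL=-48600/164009, mR=72660/164009
obs B: pose=(7,-1,N) → sL=30/61, sR=6/17, mL=-438/1037, mR=621/1037
sensor matrix S = [[120/401, 120/409], [30/61, 6/17]]; det S = -6577920/170077333
solve [mL_A; mL_B] = S·[w00; w01] and [mR_A; mR_B] = S·[w10; w11]:
  w00 = -1/2, w01 = -1/2, w10 = 1/2, w11 = 1

-1/2 -1/2 1/2 1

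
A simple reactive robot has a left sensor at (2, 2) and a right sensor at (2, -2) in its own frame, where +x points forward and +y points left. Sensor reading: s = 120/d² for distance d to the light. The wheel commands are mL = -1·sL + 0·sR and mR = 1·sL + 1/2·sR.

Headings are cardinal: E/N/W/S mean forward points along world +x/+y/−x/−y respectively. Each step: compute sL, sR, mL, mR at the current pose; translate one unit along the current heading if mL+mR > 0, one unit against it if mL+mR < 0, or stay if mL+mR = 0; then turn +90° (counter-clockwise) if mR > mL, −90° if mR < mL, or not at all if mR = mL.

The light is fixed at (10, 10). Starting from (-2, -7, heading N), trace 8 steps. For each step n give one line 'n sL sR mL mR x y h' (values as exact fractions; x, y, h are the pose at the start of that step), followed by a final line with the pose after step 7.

n=0: pose=(-2,-7,N); sL=120/421, sR=24/65; mL=-120/421, mR=12852/27365; mL+mR=12/65 → advance +1; mR−mL=20652/27365 → turn +1·90°
n=1: pose=(-2,-6,W); sL=3/13, sR=15/49; mL=-3/13, mR=489/1274; mL+mR=15/98 → advance +1; mR−mL=783/1274 → turn +1·90°
n=2: pose=(-3,-6,S); sL=24/89, sR=40/183; mL=-24/89, mR=6172/16287; mL+mR=20/183 → advance +1; mR−mL=10564/16287 → turn +1·90°
n=3: pose=(-3,-7,E); sL=60/173, sR=60/241; mL=-60/173, mR=19650/41693; mL+mR=30/241 → advance +1; mR−mL=34110/41693 → turn +1·90°
n=4: pose=(-2,-7,N); sL=120/421, sR=24/65; mL=-120/421, mR=12852/27365; mL+mR=12/65 → advance +1; mR−mL=20652/27365 → turn +1·90°
n=5: pose=(-2,-6,W); sL=3/13, sR=15/49; mL=-3/13, mR=489/1274; mL+mR=15/98 → advance +1; mR−mL=783/1274 → turn +1·90°
n=6: pose=(-3,-6,S); sL=24/89, sR=40/183; mL=-24/89, mR=6172/16287; mL+mR=20/183 → advance +1; mR−mL=10564/16287 → turn +1·90°
n=7: pose=(-3,-7,E); sL=60/173, sR=60/241; mL=-60/173, mR=19650/41693; mL+mR=30/241 → advance +1; mR−mL=34110/41693 → turn +1·90°

0 120/421 24/65 -120/421 12852/27365 -2 -7 N
1 3/13 15/49 -3/13 489/1274 -2 -6 W
2 24/89 40/183 -24/89 6172/16287 -3 -6 S
3 60/173 60/241 -60/173 19650/41693 -3 -7 E
4 120/421 24/65 -120/421 12852/27365 -2 -7 N
5 3/13 15/49 -3/13 489/1274 -2 -6 W
6 24/89 40/183 -24/89 6172/16287 -3 -6 S
7 60/173 60/241 -60/173 19650/41693 -3 -7 E
final -2 -7 N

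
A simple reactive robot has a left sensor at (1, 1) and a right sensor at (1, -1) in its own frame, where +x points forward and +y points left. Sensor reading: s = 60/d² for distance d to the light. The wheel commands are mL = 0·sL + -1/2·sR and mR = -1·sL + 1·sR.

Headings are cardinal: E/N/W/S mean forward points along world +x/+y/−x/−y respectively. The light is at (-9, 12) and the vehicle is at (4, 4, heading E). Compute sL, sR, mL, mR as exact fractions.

left sensor world pos  = (5, 5); dL² = 245
right sensor world pos = (5, 3); dR² = 277
sL = 60/245 = 12/49
sR = 60/277 = 60/277
mL = 0·sL + -1/2·sR = -30/277
mR = -1·sL + 1·sR = -384/13573

12/49 60/277 -30/277 -384/13573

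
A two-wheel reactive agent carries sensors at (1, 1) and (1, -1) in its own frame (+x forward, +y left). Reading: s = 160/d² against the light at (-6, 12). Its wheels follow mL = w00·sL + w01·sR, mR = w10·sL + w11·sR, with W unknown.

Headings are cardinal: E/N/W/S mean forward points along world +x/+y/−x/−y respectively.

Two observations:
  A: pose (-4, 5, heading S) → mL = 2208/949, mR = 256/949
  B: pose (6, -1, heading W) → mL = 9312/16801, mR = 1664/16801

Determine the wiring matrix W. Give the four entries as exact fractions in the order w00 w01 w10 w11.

obs A: pose=(-4,5,S) → sL=160/73, sR=32/13, mL=2208/949, mR=256/949
obs B: pose=(6,-1,W) → sL=160/317, sR=32/53, mL=9312/16801, mR=1664/16801
sensor matrix S = [[160/73, 32/13], [160/317, 32/53]]; det S = 1290240/15944149
solve [mL_A; mL_B] = S·[w00; w01] and [mR_A; mR_B] = S·[w10; w11]:
  w00 = 1/2, w01 = 1/2, w10 = -1, w11 = 1

1/2 1/2 -1 1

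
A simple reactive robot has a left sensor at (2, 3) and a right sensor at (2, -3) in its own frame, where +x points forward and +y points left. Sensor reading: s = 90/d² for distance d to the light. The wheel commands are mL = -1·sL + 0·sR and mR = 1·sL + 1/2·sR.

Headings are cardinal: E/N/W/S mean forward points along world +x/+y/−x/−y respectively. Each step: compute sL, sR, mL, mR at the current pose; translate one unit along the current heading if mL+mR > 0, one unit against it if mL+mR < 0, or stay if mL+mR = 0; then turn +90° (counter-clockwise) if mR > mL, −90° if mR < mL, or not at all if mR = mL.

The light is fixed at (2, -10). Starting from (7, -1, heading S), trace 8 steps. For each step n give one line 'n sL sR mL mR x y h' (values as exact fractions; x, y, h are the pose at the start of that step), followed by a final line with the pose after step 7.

0 90/113 90/53 -90/113 9855/5989 7 -1 S
1 9/17 45/37 -9/17 1431/1258 7 -2 E
2 90/109 90/181 -90/109 21195/19729 8 -2 N
3 45/26 9/16 -45/26 837/416 8 -1 W
4 90/113 90/53 -90/113 9855/5989 7 -1 S
5 9/17 45/37 -9/17 1431/1258 7 -2 E
6 90/109 90/181 -90/109 21195/19729 8 -2 N
7 45/26 9/16 -45/26 837/416 8 -1 W
final 7 -1 S

n=0: pose=(7,-1,S); sL=90/113, sR=90/53; mL=-90/113, mR=9855/5989; mL+mR=45/53 → advance +1; mR−mL=14625/5989 → turn +1·90°
n=1: pose=(7,-2,E); sL=9/17, sR=45/37; mL=-9/17, mR=1431/1258; mL+mR=45/74 → advance +1; mR−mL=2097/1258 → turn +1·90°
n=2: pose=(8,-2,N); sL=90/109, sR=90/181; mL=-90/109, mR=21195/19729; mL+mR=45/181 → advance +1; mR−mL=37485/19729 → turn +1·90°
n=3: pose=(8,-1,W); sL=45/26, sR=9/16; mL=-45/26, mR=837/416; mL+mR=9/32 → advance +1; mR−mL=1557/416 → turn +1·90°
n=4: pose=(7,-1,S); sL=90/113, sR=90/53; mL=-90/113, mR=9855/5989; mL+mR=45/53 → advance +1; mR−mL=14625/5989 → turn +1·90°
n=5: pose=(7,-2,E); sL=9/17, sR=45/37; mL=-9/17, mR=1431/1258; mL+mR=45/74 → advance +1; mR−mL=2097/1258 → turn +1·90°
n=6: pose=(8,-2,N); sL=90/109, sR=90/181; mL=-90/109, mR=21195/19729; mL+mR=45/181 → advance +1; mR−mL=37485/19729 → turn +1·90°
n=7: pose=(8,-1,W); sL=45/26, sR=9/16; mL=-45/26, mR=837/416; mL+mR=9/32 → advance +1; mR−mL=1557/416 → turn +1·90°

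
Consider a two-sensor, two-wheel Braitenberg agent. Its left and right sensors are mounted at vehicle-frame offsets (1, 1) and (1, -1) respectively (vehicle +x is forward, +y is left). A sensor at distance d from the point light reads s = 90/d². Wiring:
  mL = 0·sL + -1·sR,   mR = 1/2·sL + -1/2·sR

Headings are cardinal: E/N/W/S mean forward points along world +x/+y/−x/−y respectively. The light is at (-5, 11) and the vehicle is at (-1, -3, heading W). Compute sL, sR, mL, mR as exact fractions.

left sensor world pos  = (-2, -4); dL² = 234
right sensor world pos = (-2, -2); dR² = 178
sL = 90/234 = 5/13
sR = 90/178 = 45/89
mL = 0·sL + -1·sR = -45/89
mR = 1/2·sL + -1/2·sR = -70/1157

5/13 45/89 -45/89 -70/1157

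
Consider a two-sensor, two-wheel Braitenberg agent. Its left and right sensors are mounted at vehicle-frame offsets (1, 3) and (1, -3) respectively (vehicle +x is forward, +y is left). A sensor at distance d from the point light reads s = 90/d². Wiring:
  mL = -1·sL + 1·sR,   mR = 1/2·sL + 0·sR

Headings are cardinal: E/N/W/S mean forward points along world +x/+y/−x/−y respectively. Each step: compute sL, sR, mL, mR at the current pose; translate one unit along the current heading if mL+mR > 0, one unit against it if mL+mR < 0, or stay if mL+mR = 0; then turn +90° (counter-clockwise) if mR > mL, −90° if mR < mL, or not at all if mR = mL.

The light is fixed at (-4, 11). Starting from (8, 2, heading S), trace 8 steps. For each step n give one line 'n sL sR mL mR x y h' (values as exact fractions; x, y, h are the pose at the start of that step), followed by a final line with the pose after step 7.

n=0: pose=(8,2,S); sL=18/65, sR=90/181; mL=2592/11765, mR=9/65; mL+mR=4221/11765 → advance +1; mR−mL=-963/11765 → turn -1·90°
n=1: pose=(8,1,W); sL=9/29, sR=9/17; mL=108/493, mR=9/58; mL+mR=369/986 → advance +1; mR−mL=-63/986 → turn -1·90°
n=2: pose=(7,1,N); sL=18/29, sR=90/277; mL=-2376/8033, mR=9/29; mL+mR=117/8033 → advance +1; mR−mL=4869/8033 → turn +1·90°
n=3: pose=(7,2,W); sL=45/122, sR=45/68; mL=1215/4148, mR=45/244; mL+mR=495/1037 → advance +1; mR−mL=-225/2074 → turn -1·90°
n=4: pose=(6,2,N); sL=90/113, sR=90/233; mL=-10800/26329, mR=45/113; mL+mR=-315/26329 → advance -1; mR−mL=21285/26329 → turn +1·90°
n=5: pose=(6,1,W); sL=9/25, sR=9/13; mL=108/325, mR=9/50; mL+mR=333/650 → advance +1; mR−mL=-99/650 → turn -1·90°
n=6: pose=(5,1,N); sL=10/13, sR=2/5; mL=-24/65, mR=5/13; mL+mR=1/65 → advance +1; mR−mL=49/65 → turn +1·90°
n=7: pose=(5,2,W); sL=45/104, sR=9/10; mL=243/520, mR=45/208; mL+mR=711/1040 → advance +1; mR−mL=-261/1040 → turn -1·90°

0 18/65 90/181 2592/11765 9/65 8 2 S
1 9/29 9/17 108/493 9/58 8 1 W
2 18/29 90/277 -2376/8033 9/29 7 1 N
3 45/122 45/68 1215/4148 45/244 7 2 W
4 90/113 90/233 -10800/26329 45/113 6 2 N
5 9/25 9/13 108/325 9/50 6 1 W
6 10/13 2/5 -24/65 5/13 5 1 N
7 45/104 9/10 243/520 45/208 5 2 W
final 4 2 N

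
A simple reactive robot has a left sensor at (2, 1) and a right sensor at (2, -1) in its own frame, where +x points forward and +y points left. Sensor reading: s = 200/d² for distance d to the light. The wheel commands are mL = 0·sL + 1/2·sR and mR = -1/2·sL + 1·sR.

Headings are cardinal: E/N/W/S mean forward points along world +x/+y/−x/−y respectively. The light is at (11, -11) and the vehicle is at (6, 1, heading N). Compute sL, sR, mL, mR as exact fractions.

25/29 50/53 25/53 1575/3074

left sensor world pos  = (5, 3); dL² = 232
right sensor world pos = (7, 3); dR² = 212
sL = 200/232 = 25/29
sR = 200/212 = 50/53
mL = 0·sL + 1/2·sR = 25/53
mR = -1/2·sL + 1·sR = 1575/3074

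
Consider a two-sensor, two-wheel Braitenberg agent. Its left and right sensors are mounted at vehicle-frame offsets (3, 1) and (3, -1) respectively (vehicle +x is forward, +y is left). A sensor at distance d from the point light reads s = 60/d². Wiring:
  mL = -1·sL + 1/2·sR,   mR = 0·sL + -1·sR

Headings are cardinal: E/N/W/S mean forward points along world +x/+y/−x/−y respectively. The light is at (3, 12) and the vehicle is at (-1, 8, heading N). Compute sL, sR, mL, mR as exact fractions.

30/13 6 9/13 -6

left sensor world pos  = (-2, 11); dL² = 26
right sensor world pos = (0, 11); dR² = 10
sL = 60/26 = 30/13
sR = 60/10 = 6
mL = -1·sL + 1/2·sR = 9/13
mR = 0·sL + -1·sR = -6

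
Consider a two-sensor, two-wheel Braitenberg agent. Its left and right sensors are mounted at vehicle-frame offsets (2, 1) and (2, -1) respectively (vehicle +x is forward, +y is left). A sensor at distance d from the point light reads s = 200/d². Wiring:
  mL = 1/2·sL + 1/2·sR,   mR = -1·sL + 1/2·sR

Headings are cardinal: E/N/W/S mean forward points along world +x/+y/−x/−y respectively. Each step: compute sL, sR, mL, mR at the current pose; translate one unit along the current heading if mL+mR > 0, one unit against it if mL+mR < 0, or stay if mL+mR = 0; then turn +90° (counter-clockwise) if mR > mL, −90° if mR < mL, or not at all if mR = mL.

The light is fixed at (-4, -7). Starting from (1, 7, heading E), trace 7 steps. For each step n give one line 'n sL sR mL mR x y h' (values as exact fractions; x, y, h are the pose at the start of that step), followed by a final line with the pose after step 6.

0 100/137 100/109 12300/14933 -4050/14933 1 7 E
1 200/193 200/169 36200/32617 -14500/32617 2 7 S
2 5/4 50/53 465/424 -165/212 2 6 W
3 200/241 200/261 50200/62901 -28100/62901 1 6 N
4 100/137 100/109 12300/14933 -4050/14933 1 7 E
5 200/193 200/169 36200/32617 -14500/32617 2 7 S
6 5/4 50/53 465/424 -165/212 2 6 W
final 1 6 N

n=0: pose=(1,7,E); sL=100/137, sR=100/109; mL=12300/14933, mR=-4050/14933; mL+mR=8250/14933 → advance +1; mR−mL=-150/137 → turn -1·90°
n=1: pose=(2,7,S); sL=200/193, sR=200/169; mL=36200/32617, mR=-14500/32617; mL+mR=21700/32617 → advance +1; mR−mL=-300/193 → turn -1·90°
n=2: pose=(2,6,W); sL=5/4, sR=50/53; mL=465/424, mR=-165/212; mL+mR=135/424 → advance +1; mR−mL=-15/8 → turn -1·90°
n=3: pose=(1,6,N); sL=200/241, sR=200/261; mL=50200/62901, mR=-28100/62901; mL+mR=22100/62901 → advance +1; mR−mL=-300/241 → turn -1·90°
n=4: pose=(1,7,E); sL=100/137, sR=100/109; mL=12300/14933, mR=-4050/14933; mL+mR=8250/14933 → advance +1; mR−mL=-150/137 → turn -1·90°
n=5: pose=(2,7,S); sL=200/193, sR=200/169; mL=36200/32617, mR=-14500/32617; mL+mR=21700/32617 → advance +1; mR−mL=-300/193 → turn -1·90°
n=6: pose=(2,6,W); sL=5/4, sR=50/53; mL=465/424, mR=-165/212; mL+mR=135/424 → advance +1; mR−mL=-15/8 → turn -1·90°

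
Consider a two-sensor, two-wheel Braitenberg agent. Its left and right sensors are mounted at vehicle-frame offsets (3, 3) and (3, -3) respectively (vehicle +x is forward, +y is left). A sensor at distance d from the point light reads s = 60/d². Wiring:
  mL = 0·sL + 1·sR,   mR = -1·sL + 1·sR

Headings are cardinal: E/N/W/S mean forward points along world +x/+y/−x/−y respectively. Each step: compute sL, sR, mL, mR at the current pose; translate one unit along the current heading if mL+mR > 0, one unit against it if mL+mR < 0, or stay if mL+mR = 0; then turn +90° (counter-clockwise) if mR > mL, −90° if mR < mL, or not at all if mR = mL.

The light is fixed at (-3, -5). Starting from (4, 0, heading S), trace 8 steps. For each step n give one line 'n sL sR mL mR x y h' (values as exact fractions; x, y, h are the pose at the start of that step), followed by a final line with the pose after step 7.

0 15/26 3 3 63/26 4 0 S
1 60/17 12/13 12/13 -576/221 4 -1 W
2 30/37 6/17 6/17 -288/629 5 -1 N
3 60/157 60/121 60/121 2160/18997 5 -2 E
4 5/12 5/3 5/3 5/4 6 -2 S
5 60/37 60/61 60/61 -1440/2257 6 -3 W
6 6/5 30/73 30/73 -288/365 5 -3 N
7 60/137 12/25 12/25 144/3425 5 -4 E
final 6 -4 S

n=0: pose=(4,0,S); sL=15/26, sR=3; mL=3, mR=63/26; mL+mR=141/26 → advance +1; mR−mL=-15/26 → turn -1·90°
n=1: pose=(4,-1,W); sL=60/17, sR=12/13; mL=12/13, mR=-576/221; mL+mR=-372/221 → advance -1; mR−mL=-60/17 → turn -1·90°
n=2: pose=(5,-1,N); sL=30/37, sR=6/17; mL=6/17, mR=-288/629; mL+mR=-66/629 → advance -1; mR−mL=-30/37 → turn -1·90°
n=3: pose=(5,-2,E); sL=60/157, sR=60/121; mL=60/121, mR=2160/18997; mL+mR=11580/18997 → advance +1; mR−mL=-60/157 → turn -1·90°
n=4: pose=(6,-2,S); sL=5/12, sR=5/3; mL=5/3, mR=5/4; mL+mR=35/12 → advance +1; mR−mL=-5/12 → turn -1·90°
n=5: pose=(6,-3,W); sL=60/37, sR=60/61; mL=60/61, mR=-1440/2257; mL+mR=780/2257 → advance +1; mR−mL=-60/37 → turn -1·90°
n=6: pose=(5,-3,N); sL=6/5, sR=30/73; mL=30/73, mR=-288/365; mL+mR=-138/365 → advance -1; mR−mL=-6/5 → turn -1·90°
n=7: pose=(5,-4,E); sL=60/137, sR=12/25; mL=12/25, mR=144/3425; mL+mR=1788/3425 → advance +1; mR−mL=-60/137 → turn -1·90°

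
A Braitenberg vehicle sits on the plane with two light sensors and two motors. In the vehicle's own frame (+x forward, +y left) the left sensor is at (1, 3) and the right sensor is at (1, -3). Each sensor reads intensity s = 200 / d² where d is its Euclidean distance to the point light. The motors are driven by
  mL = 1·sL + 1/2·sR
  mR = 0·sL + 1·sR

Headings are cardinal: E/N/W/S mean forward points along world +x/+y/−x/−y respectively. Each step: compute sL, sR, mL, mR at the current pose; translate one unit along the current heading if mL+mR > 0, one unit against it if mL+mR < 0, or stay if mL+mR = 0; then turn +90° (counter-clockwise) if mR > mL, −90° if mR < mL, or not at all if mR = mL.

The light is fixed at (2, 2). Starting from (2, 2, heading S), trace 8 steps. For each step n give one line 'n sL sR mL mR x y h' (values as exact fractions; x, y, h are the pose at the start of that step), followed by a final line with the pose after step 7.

n=0: pose=(2,2,S); sL=20, sR=20; mL=30, mR=20; mL+mR=50 → advance +1; mR−mL=-10 → turn -1·90°
n=1: pose=(2,1,W); sL=200/17, sR=40; mL=540/17, mR=40; mL+mR=1220/17 → advance +1; mR−mL=140/17 → turn +1·90°
n=2: pose=(1,1,S); sL=25, sR=10; mL=30, mR=10; mL+mR=40 → advance +1; mR−mL=-20 → turn -1·90°
n=3: pose=(1,0,W); sL=200/29, sR=40; mL=780/29, mR=40; mL+mR=1940/29 → advance +1; mR−mL=380/29 → turn +1·90°
n=4: pose=(0,0,S); sL=20, sR=100/17; mL=390/17, mR=100/17; mL+mR=490/17 → advance +1; mR−mL=-290/17 → turn -1·90°
n=5: pose=(0,-1,W); sL=40/9, sR=200/9; mL=140/9, mR=200/9; mL+mR=340/9 → advance +1; mR−mL=20/3 → turn +1·90°
n=6: pose=(-1,-1,S); sL=25/2, sR=50/13; mL=375/26, mR=50/13; mL+mR=475/26 → advance +1; mR−mL=-275/26 → turn -1·90°
n=7: pose=(-1,-2,W); sL=40/13, sR=200/17; mL=1980/221, mR=200/17; mL+mR=4580/221 → advance +1; mR−mL=620/221 → turn +1·90°

0 20 20 30 20 2 2 S
1 200/17 40 540/17 40 2 1 W
2 25 10 30 10 1 1 S
3 200/29 40 780/29 40 1 0 W
4 20 100/17 390/17 100/17 0 0 S
5 40/9 200/9 140/9 200/9 0 -1 W
6 25/2 50/13 375/26 50/13 -1 -1 S
7 40/13 200/17 1980/221 200/17 -1 -2 W
final -2 -2 S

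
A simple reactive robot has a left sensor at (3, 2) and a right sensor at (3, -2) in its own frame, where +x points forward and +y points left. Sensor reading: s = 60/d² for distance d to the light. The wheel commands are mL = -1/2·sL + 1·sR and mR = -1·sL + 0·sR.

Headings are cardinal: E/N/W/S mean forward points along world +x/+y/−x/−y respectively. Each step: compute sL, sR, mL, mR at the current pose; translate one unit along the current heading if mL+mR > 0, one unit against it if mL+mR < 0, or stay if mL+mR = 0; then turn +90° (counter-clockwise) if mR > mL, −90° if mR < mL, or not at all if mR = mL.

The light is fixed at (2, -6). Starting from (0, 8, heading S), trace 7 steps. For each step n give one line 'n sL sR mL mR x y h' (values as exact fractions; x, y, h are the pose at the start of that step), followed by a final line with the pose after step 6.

0 60/121 60/137 3150/16577 -60/121 0 8 S
1 30/97 30/157 555/15229 -30/97 0 9 W
2 20/111 12/65 682/7215 -20/111 1 9 N
3 3/13 15/37 279/962 -3/13 1 8 E
4 12/25 12/25 6/25 -12/25 2 8 S
5 30/89 30/149 435/13261 -30/89 2 9 W
6 12/65 20/111 634/7215 -12/65 3 9 N
final 3 8 E

n=0: pose=(0,8,S); sL=60/121, sR=60/137; mL=3150/16577, mR=-60/121; mL+mR=-5070/16577 → advance -1; mR−mL=-11370/16577 → turn -1·90°
n=1: pose=(0,9,W); sL=30/97, sR=30/157; mL=555/15229, mR=-30/97; mL+mR=-4155/15229 → advance -1; mR−mL=-5265/15229 → turn -1·90°
n=2: pose=(1,9,N); sL=20/111, sR=12/65; mL=682/7215, mR=-20/111; mL+mR=-206/2405 → advance -1; mR−mL=-1982/7215 → turn -1·90°
n=3: pose=(1,8,E); sL=3/13, sR=15/37; mL=279/962, mR=-3/13; mL+mR=57/962 → advance +1; mR−mL=-501/962 → turn -1·90°
n=4: pose=(2,8,S); sL=12/25, sR=12/25; mL=6/25, mR=-12/25; mL+mR=-6/25 → advance -1; mR−mL=-18/25 → turn -1·90°
n=5: pose=(2,9,W); sL=30/89, sR=30/149; mL=435/13261, mR=-30/89; mL+mR=-4035/13261 → advance -1; mR−mL=-4905/13261 → turn -1·90°
n=6: pose=(3,9,N); sL=12/65, sR=20/111; mL=634/7215, mR=-12/65; mL+mR=-698/7215 → advance -1; mR−mL=-1966/7215 → turn -1·90°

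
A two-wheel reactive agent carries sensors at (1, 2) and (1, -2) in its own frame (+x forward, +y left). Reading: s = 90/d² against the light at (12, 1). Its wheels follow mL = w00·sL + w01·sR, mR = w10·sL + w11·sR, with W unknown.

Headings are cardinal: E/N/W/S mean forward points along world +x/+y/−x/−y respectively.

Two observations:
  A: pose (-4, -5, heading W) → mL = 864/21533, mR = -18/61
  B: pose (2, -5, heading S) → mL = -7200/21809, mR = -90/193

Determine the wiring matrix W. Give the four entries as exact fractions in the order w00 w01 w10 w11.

-1 1 0 -1

obs A: pose=(-4,-5,W) → sL=90/353, sR=18/61, mL=864/21533, mR=-18/61
obs B: pose=(2,-5,S) → sL=90/113, sR=90/193, mL=-7200/21809, mR=-90/193
sensor matrix S = [[90/353, 18/61], [90/113, 90/193]]; det S = -54535680/469613197
solve [mL_A; mL_B] = S·[w00; w01] and [mR_A; mR_B] = S·[w10; w11]:
  w00 = -1, w01 = 1, w10 = 0, w11 = -1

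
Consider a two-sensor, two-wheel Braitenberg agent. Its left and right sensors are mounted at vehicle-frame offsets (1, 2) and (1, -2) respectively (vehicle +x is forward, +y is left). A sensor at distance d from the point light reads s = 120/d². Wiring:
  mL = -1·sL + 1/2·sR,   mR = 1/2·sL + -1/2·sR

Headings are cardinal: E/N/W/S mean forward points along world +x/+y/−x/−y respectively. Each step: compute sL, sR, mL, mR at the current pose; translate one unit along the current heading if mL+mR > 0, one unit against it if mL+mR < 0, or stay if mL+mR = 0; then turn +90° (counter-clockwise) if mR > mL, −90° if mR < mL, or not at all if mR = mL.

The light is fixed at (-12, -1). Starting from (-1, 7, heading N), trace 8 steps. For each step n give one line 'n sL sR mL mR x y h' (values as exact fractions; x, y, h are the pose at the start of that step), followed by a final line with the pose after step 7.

n=0: pose=(-1,7,N); sL=20/27, sR=12/25; mL=-338/675, mR=88/675; mL+mR=-10/27 → advance -1; mR−mL=142/225 → turn +1·90°
n=1: pose=(-1,6,W); sL=24/25, sR=120/181; mL=-2844/4525, mR=672/4525; mL+mR=-12/25 → advance -1; mR−mL=3516/4525 → turn +1·90°
n=2: pose=(0,6,S); sL=15/29, sR=15/17; mL=-75/986, mR=-90/493; mL+mR=-15/58 → advance -1; mR−mL=-105/986 → turn -1·90°
n=3: pose=(0,7,W); sL=120/157, sR=120/221; mL=-17100/34697, mR=3840/34697; mL+mR=-60/157 → advance -1; mR−mL=20940/34697 → turn +1·90°
n=4: pose=(1,7,S); sL=60/137, sR=12/17; mL=-198/2329, mR=-312/2329; mL+mR=-30/137 → advance -1; mR−mL=-114/2329 → turn -1·90°
n=5: pose=(1,8,W); sL=120/193, sR=24/53; mL=-4044/10229, mR=864/10229; mL+mR=-60/193 → advance -1; mR−mL=4908/10229 → turn +1·90°
n=6: pose=(2,8,S); sL=3/8, sR=15/26; mL=-9/104, mR=-21/208; mL+mR=-3/16 → advance -1; mR−mL=-3/208 → turn -1·90°
n=7: pose=(2,9,W); sL=120/233, sR=120/313; mL=-23580/72929, mR=4800/72929; mL+mR=-60/233 → advance -1; mR−mL=28380/72929 → turn +1·90°

0 20/27 12/25 -338/675 88/675 -1 7 N
1 24/25 120/181 -2844/4525 672/4525 -1 6 W
2 15/29 15/17 -75/986 -90/493 0 6 S
3 120/157 120/221 -17100/34697 3840/34697 0 7 W
4 60/137 12/17 -198/2329 -312/2329 1 7 S
5 120/193 24/53 -4044/10229 864/10229 1 8 W
6 3/8 15/26 -9/104 -21/208 2 8 S
7 120/233 120/313 -23580/72929 4800/72929 2 9 W
final 3 9 S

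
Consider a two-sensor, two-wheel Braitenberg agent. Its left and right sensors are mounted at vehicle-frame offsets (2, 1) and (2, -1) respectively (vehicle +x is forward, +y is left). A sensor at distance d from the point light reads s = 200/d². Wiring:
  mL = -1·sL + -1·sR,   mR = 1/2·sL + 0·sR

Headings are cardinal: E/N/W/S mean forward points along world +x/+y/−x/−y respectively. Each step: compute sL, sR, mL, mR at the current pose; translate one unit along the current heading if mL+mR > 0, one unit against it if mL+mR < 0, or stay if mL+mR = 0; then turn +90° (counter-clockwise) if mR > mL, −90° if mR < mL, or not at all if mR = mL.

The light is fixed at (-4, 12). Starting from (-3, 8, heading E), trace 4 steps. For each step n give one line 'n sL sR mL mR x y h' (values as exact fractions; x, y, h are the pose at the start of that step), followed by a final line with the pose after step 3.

n=0: pose=(-3,8,E); sL=100/9, sR=100/17; mL=-2600/153, mR=50/9; mL+mR=-1750/153 → advance -1; mR−mL=1150/51 → turn +1·90°
n=1: pose=(-4,8,N); sL=40, sR=40; mL=-80, mR=20; mL+mR=-60 → advance -1; mR−mL=100 → turn +1·90°
n=2: pose=(-4,7,W); sL=5, sR=10; mL=-15, mR=5/2; mL+mR=-25/2 → advance -1; mR−mL=35/2 → turn +1·90°
n=3: pose=(-3,7,S); sL=200/53, sR=200/49; mL=-20400/2597, mR=100/53; mL+mR=-15500/2597 → advance -1; mR−mL=25300/2597 → turn +1·90°

0 100/9 100/17 -2600/153 50/9 -3 8 E
1 40 40 -80 20 -4 8 N
2 5 10 -15 5/2 -4 7 W
3 200/53 200/49 -20400/2597 100/53 -3 7 S
final -3 8 E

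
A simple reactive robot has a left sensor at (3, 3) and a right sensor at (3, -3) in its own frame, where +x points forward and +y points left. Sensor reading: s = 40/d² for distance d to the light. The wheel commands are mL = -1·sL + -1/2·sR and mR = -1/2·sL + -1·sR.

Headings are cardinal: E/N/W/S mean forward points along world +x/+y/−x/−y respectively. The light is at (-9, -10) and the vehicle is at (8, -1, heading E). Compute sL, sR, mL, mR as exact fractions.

left sensor world pos  = (11, 2); dL² = 544
right sensor world pos = (11, -4); dR² = 436
sL = 40/544 = 5/68
sR = 40/436 = 10/109
mL = -1·sL + -1/2·sR = -885/7412
mR = -1/2·sL + -1·sR = -1905/14824

5/68 10/109 -885/7412 -1905/14824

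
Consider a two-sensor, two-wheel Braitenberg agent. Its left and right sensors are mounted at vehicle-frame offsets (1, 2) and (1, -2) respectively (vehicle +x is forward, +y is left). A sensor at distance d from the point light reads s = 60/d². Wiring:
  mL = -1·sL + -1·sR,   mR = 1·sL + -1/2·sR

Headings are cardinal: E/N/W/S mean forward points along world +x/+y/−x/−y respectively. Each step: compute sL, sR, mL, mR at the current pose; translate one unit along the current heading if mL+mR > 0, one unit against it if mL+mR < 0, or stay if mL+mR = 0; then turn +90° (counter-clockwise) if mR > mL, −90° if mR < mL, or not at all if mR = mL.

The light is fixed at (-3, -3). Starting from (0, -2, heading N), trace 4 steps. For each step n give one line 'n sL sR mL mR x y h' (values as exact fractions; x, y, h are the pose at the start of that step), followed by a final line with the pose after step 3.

0 12 60/29 -408/29 318/29 0 -2 N
1 15/2 15/2 -15 15/4 0 -3 W
2 60/37 12 -504/37 -162/37 1 -3 S
3 30/17 30/13 -900/221 135/221 1 -2 E
final 0 -2 N

n=0: pose=(0,-2,N); sL=12, sR=60/29; mL=-408/29, mR=318/29; mL+mR=-90/29 → advance -1; mR−mL=726/29 → turn +1·90°
n=1: pose=(0,-3,W); sL=15/2, sR=15/2; mL=-15, mR=15/4; mL+mR=-45/4 → advance -1; mR−mL=75/4 → turn +1·90°
n=2: pose=(1,-3,S); sL=60/37, sR=12; mL=-504/37, mR=-162/37; mL+mR=-18 → advance -1; mR−mL=342/37 → turn +1·90°
n=3: pose=(1,-2,E); sL=30/17, sR=30/13; mL=-900/221, mR=135/221; mL+mR=-45/13 → advance -1; mR−mL=1035/221 → turn +1·90°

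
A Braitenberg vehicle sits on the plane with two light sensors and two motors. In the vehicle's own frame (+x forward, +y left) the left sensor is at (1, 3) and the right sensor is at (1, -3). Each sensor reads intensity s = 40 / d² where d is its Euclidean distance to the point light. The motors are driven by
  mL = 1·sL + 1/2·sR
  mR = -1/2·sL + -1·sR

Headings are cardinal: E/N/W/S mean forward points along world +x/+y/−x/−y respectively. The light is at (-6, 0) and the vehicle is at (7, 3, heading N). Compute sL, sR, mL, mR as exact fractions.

left sensor world pos  = (4, 4); dL² = 116
right sensor world pos = (10, 4); dR² = 272
sL = 40/116 = 10/29
sR = 40/272 = 5/34
mL = 1·sL + 1/2·sR = 825/1972
mR = -1/2·sL + -1·sR = -315/986

10/29 5/34 825/1972 -315/986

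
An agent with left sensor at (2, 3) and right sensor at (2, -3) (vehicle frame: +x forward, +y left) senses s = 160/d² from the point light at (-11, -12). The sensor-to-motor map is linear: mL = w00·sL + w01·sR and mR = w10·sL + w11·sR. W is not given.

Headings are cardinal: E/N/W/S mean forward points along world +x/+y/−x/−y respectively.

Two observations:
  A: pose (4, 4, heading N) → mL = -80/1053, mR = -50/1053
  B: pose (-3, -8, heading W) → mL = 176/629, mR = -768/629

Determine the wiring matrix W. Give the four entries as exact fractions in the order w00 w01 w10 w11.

obs A: pose=(4,4,N) → sL=40/117, sR=20/81, mL=-80/1053, mR=-50/1053
obs B: pose=(-3,-8,W) → sL=160/37, sR=32/17, mL=176/629, mR=-768/629
sensor matrix S = [[40/117, 20/81], [160/37, 32/17]]; det S = -280960/662337
solve [mL_A; mL_B] = S·[w00; w01] and [mR_A; mR_B] = S·[w10; w11]:
  w00 = 1/2, w01 = -1, w10 = -1/2, w11 = 1/2

1/2 -1 -1/2 1/2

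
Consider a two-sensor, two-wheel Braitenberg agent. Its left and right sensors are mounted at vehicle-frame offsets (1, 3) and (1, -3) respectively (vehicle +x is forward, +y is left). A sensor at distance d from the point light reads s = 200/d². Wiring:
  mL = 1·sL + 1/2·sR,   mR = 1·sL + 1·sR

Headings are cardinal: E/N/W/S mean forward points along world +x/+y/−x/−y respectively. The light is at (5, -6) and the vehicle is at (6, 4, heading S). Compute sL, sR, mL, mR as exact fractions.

left sensor world pos  = (9, 3); dL² = 97
right sensor world pos = (3, 3); dR² = 85
sL = 200/97 = 200/97
sR = 200/85 = 40/17
mL = 1·sL + 1/2·sR = 5340/1649
mR = 1·sL + 1·sR = 7280/1649

200/97 40/17 5340/1649 7280/1649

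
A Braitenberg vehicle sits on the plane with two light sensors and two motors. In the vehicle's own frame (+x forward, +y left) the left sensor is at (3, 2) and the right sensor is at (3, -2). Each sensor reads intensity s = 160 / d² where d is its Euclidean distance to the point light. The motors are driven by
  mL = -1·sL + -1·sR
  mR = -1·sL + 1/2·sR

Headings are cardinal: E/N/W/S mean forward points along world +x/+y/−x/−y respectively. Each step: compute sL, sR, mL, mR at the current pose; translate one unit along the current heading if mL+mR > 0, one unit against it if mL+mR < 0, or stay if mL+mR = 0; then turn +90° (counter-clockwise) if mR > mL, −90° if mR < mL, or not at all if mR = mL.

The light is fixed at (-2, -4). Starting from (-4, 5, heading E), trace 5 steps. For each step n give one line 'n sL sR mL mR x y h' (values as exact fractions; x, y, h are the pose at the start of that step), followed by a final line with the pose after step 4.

0 80/61 16/5 -1376/305 88/305 -4 5 E
1 160/169 32/29 -10048/4901 -1936/4901 -5 5 N
2 20/9 20/17 -520/153 -250/153 -5 4 W
3 32/5 160/41 -2112/205 -912/205 -4 4 S
4 80/61 16/5 -1376/305 88/305 -4 5 E
final -5 5 N

n=0: pose=(-4,5,E); sL=80/61, sR=16/5; mL=-1376/305, mR=88/305; mL+mR=-1288/305 → advance -1; mR−mL=24/5 → turn +1·90°
n=1: pose=(-5,5,N); sL=160/169, sR=32/29; mL=-10048/4901, mR=-1936/4901; mL+mR=-11984/4901 → advance -1; mR−mL=48/29 → turn +1·90°
n=2: pose=(-5,4,W); sL=20/9, sR=20/17; mL=-520/153, mR=-250/153; mL+mR=-770/153 → advance -1; mR−mL=30/17 → turn +1·90°
n=3: pose=(-4,4,S); sL=32/5, sR=160/41; mL=-2112/205, mR=-912/205; mL+mR=-3024/205 → advance -1; mR−mL=240/41 → turn +1·90°
n=4: pose=(-4,5,E); sL=80/61, sR=16/5; mL=-1376/305, mR=88/305; mL+mR=-1288/305 → advance -1; mR−mL=24/5 → turn +1·90°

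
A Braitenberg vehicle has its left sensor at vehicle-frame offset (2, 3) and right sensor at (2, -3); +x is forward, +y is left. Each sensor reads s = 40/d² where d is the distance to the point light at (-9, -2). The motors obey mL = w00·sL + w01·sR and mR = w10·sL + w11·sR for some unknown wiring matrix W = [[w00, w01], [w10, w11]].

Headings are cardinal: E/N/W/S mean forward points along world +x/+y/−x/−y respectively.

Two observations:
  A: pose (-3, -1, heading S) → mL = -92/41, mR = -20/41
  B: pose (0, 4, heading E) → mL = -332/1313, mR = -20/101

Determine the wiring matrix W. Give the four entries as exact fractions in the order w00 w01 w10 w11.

-1/2 -1/2 -1 0

obs A: pose=(-3,-1,S) → sL=20/41, sR=4, mL=-92/41, mR=-20/41
obs B: pose=(0,4,E) → sL=20/101, sR=4/13, mL=-332/1313, mR=-20/101
sensor matrix S = [[20/41, 4], [20/101, 4/13]]; det S = -34560/53833
solve [mL_A; mL_B] = S·[w00; w01] and [mR_A; mR_B] = S·[w10; w11]:
  w00 = -1/2, w01 = -1/2, w10 = -1, w11 = 0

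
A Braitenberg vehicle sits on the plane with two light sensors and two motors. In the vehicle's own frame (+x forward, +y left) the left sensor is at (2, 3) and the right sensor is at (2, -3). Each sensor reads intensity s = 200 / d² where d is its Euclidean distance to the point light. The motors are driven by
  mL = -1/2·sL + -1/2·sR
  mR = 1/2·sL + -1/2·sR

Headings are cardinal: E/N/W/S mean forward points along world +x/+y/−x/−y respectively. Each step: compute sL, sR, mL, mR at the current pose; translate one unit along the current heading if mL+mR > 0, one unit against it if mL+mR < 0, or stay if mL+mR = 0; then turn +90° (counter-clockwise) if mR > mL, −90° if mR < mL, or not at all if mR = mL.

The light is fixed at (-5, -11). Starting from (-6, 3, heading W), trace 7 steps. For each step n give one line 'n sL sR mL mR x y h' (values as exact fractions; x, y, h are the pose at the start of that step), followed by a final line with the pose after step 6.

0 20/13 100/149 -2140/1937 840/1937 -6 3 W
1 200/153 200/153 -200/153 0 -5 3 S
2 25/41 50/37 -2975/3034 -1125/3034 -5 4 E
3 40/61 200/293 -11960/17873 -240/17873 -6 4 N
4 20/13 100/149 -2140/1937 840/1937 -6 3 W
5 200/153 200/153 -200/153 0 -5 3 S
6 25/41 50/37 -2975/3034 -1125/3034 -5 4 E
final -6 4 N

n=0: pose=(-6,3,W); sL=20/13, sR=100/149; mL=-2140/1937, mR=840/1937; mL+mR=-100/149 → advance -1; mR−mL=20/13 → turn +1·90°
n=1: pose=(-5,3,S); sL=200/153, sR=200/153; mL=-200/153, mR=0; mL+mR=-200/153 → advance -1; mR−mL=200/153 → turn +1·90°
n=2: pose=(-5,4,E); sL=25/41, sR=50/37; mL=-2975/3034, mR=-1125/3034; mL+mR=-50/37 → advance -1; mR−mL=25/41 → turn +1·90°
n=3: pose=(-6,4,N); sL=40/61, sR=200/293; mL=-11960/17873, mR=-240/17873; mL+mR=-200/293 → advance -1; mR−mL=40/61 → turn +1·90°
n=4: pose=(-6,3,W); sL=20/13, sR=100/149; mL=-2140/1937, mR=840/1937; mL+mR=-100/149 → advance -1; mR−mL=20/13 → turn +1·90°
n=5: pose=(-5,3,S); sL=200/153, sR=200/153; mL=-200/153, mR=0; mL+mR=-200/153 → advance -1; mR−mL=200/153 → turn +1·90°
n=6: pose=(-5,4,E); sL=25/41, sR=50/37; mL=-2975/3034, mR=-1125/3034; mL+mR=-50/37 → advance -1; mR−mL=25/41 → turn +1·90°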